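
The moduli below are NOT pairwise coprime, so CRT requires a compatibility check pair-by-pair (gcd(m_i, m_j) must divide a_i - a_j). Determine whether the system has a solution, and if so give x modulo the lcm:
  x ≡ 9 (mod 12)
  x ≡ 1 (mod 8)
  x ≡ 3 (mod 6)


Moduli 12, 8, 6 are not pairwise coprime, so CRT works modulo lcm(m_i) when all pairwise compatibility conditions hold.
Pairwise compatibility: gcd(m_i, m_j) must divide a_i - a_j for every pair.
Merge one congruence at a time:
  Start: x ≡ 9 (mod 12).
  Combine with x ≡ 1 (mod 8): gcd(12, 8) = 4; 1 - 9 = -8, which IS divisible by 4, so compatible.
    Write x = 9 + 12·t and substitute into x ≡ 1 (mod 8): 12·t ≡ 1 − 9 = -8 (mod 8).
    Divide the congruence (and modulus) by g = 4: 3·t ≡ -2 (mod 2).
    Reduce coefficients mod 2: 1·t ≡ 0 (mod 2).
    So t ≡ 0 (mod 2).
    Then x = 9 + 12·0 = 9, valid modulo lcm(12, 8) = 24: x ≡ 9 (mod 24).
  Combine with x ≡ 3 (mod 6): gcd(24, 6) = 6; 3 - 9 = -6, which IS divisible by 6, so compatible.
    Write x = 9 + 24·t and substitute into x ≡ 3 (mod 6): 24·t ≡ 3 − 9 = -6 (mod 6).
    Divide the congruence (and modulus) by g = 6: 4·t ≡ -1 (mod 1).
    Modulo 1 every t works; take t = 0.
    Then x = 9 + 24·0 = 9, valid modulo lcm(24, 6) = 24: x ≡ 9 (mod 24).
Verify: 9 mod 12 = 9, 9 mod 8 = 1, 9 mod 6 = 3.

x ≡ 9 (mod 24).


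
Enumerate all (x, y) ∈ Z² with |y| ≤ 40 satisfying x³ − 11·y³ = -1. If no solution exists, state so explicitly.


The equation is x³ - 11y³ = -1. For fixed y, x³ = 11·y³ − 1, so a solution requires the RHS to be a perfect cube.
Strategy: iterate y from -40 to 40, compute RHS = 11·y³ − 1, and check whether it is a (positive or negative) perfect cube.
Check small values of y:
  y = 0: RHS = -1 = (-1)³ ⇒ x = -1 works.
  y = 1: RHS = 10 is not a perfect cube.
  y = -1: RHS = -12 is not a perfect cube.
  y = 2: RHS = 87 is not a perfect cube.
  y = -2: RHS = -89 is not a perfect cube.
  y = 3: RHS = 296 is not a perfect cube.
  y = -3: RHS = -298 is not a perfect cube.
Continuing the search up to |y| = 40 finds no further solutions beyond those listed.
Collected solutions: (-1, 0).

Solutions (with |y| ≤ 40): (-1, 0).


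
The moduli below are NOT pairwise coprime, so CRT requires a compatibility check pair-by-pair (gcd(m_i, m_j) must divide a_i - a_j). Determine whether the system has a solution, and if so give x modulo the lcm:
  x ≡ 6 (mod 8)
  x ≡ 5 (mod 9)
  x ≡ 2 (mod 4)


Moduli 8, 9, 4 are not pairwise coprime, so CRT works modulo lcm(m_i) when all pairwise compatibility conditions hold.
Pairwise compatibility: gcd(m_i, m_j) must divide a_i - a_j for every pair.
Merge one congruence at a time:
  Start: x ≡ 6 (mod 8).
  Combine with x ≡ 5 (mod 9): gcd(8, 9) = 1; 5 - 6 = -1, which IS divisible by 1, so compatible.
    Write x = 6 + 8·t and substitute into x ≡ 5 (mod 9): 8·t ≡ 5 − 6 = -1 (mod 9).
    Reduce coefficients mod 9: 8·t ≡ 8 (mod 9).
    The inverse of 8 mod 9 is 8 (since 8·8 = 64 = 7·9 + 1), so t ≡ 8·8 = 64 ≡ 1 (mod 9).
    Then x = 6 + 8·1 = 14, valid modulo lcm(8, 9) = 72: x ≡ 14 (mod 72).
  Combine with x ≡ 2 (mod 4): gcd(72, 4) = 4; 2 - 14 = -12, which IS divisible by 4, so compatible.
    Write x = 14 + 72·t and substitute into x ≡ 2 (mod 4): 72·t ≡ 2 − 14 = -12 (mod 4).
    Divide the congruence (and modulus) by g = 4: 18·t ≡ -3 (mod 1).
    Modulo 1 every t works; take t = 0.
    Then x = 14 + 72·0 = 14, valid modulo lcm(72, 4) = 72: x ≡ 14 (mod 72).
Verify: 14 mod 8 = 6, 14 mod 9 = 5, 14 mod 4 = 2.

x ≡ 14 (mod 72).


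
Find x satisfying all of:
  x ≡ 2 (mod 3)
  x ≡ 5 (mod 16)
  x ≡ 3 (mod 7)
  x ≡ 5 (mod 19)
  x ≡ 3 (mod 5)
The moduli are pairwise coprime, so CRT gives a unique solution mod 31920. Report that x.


Product of moduli M = 3 · 16 · 7 · 19 · 5 = 31920.
Merge one congruence at a time:
  Start: x ≡ 2 (mod 3).
  Combine with x ≡ 5 (mod 16); new modulus lcm = 48.
    Write x = 2 + 3·t and substitute into x ≡ 5 (mod 16): 3·t ≡ 5 − 2 = 3 (mod 16).
    The inverse of 3 mod 16 is 11 (since 3·11 = 33 = 2·16 + 1), so t ≡ 11·3 = 33 ≡ 1 (mod 16).
    Then x = 2 + 3·1 = 5, valid modulo lcm(3, 16) = 48: x ≡ 5 (mod 48).
  Combine with x ≡ 3 (mod 7); new modulus lcm = 336.
    Write x = 5 + 48·t and substitute into x ≡ 3 (mod 7): 48·t ≡ 3 − 5 = -2 (mod 7).
    Reduce coefficients mod 7: 6·t ≡ 5 (mod 7).
    The inverse of 6 mod 7 is 6 (since 6·6 = 36 = 5·7 + 1), so t ≡ 6·5 = 30 ≡ 2 (mod 7).
    Then x = 5 + 48·2 = 101, valid modulo lcm(48, 7) = 336: x ≡ 101 (mod 336).
  Combine with x ≡ 5 (mod 19); new modulus lcm = 6384.
    Write x = 101 + 336·t and substitute into x ≡ 5 (mod 19): 336·t ≡ 5 − 101 = -96 (mod 19).
    Reduce coefficients mod 19: 13·t ≡ 18 (mod 19).
    The inverse of 13 mod 19 is 3 (since 13·3 = 39 = 2·19 + 1), so t ≡ 3·18 = 54 ≡ 16 (mod 19).
    Then x = 101 + 336·16 = 5477, valid modulo lcm(336, 19) = 6384: x ≡ 5477 (mod 6384).
  Combine with x ≡ 3 (mod 5); new modulus lcm = 31920.
    Write x = 5477 + 6384·t and substitute into x ≡ 3 (mod 5): 6384·t ≡ 3 − 5477 = -5474 (mod 5).
    Reduce coefficients mod 5: 4·t ≡ 1 (mod 5).
    The inverse of 4 mod 5 is 4 (since 4·4 = 16 = 3·5 + 1), so t ≡ 4·1 = 4 ≡ 4 (mod 5).
    Then x = 5477 + 6384·4 = 31013, valid modulo lcm(6384, 5) = 31920: x ≡ 31013 (mod 31920).
Verify against each original: 31013 mod 3 = 2, 31013 mod 16 = 5, 31013 mod 7 = 3, 31013 mod 19 = 5, 31013 mod 5 = 3.

x ≡ 31013 (mod 31920).


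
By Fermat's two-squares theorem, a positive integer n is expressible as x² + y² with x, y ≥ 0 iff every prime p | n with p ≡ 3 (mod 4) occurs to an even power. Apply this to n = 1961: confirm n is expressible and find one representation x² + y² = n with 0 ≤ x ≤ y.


Step 1: Factor n = 1961 = 37 · 53.
Step 2: Check the mod-4 condition on each prime factor: 37 ≡ 1 (mod 4), exponent 1; 53 ≡ 1 (mod 4), exponent 1.
All primes ≡ 3 (mod 4) appear to even exponent (or don't appear), so by the two-squares theorem n IS expressible as a sum of two squares.
Step 3: Build a representation. Here n = 37 · 53 is a product of primes ≡ 1 (mod 4). Each prime p ≡ 1 (mod 4) is itself a sum of two squares; find a² by testing p − a² for a perfect square:
  37: 37 − 1² = 36 = 6² ⇒ 37 = 1² + 6².
  53: 53 − 1² = 52, 53 − 2² = 49 = 7² ⇒ 53 = 2² + 7².
  Combine using the Brahmagupta–Fibonacci identity (a² + b²)(c² + d²) = (ac − bd)² + (ad + bc)² = (ac + bd)² + (ad − bc)²:
  37 · 53 = 1961: from (1² + 6²)(2² + 7²), take (1·2 − 6·7, 1·7 + 6·2) = (2 − 42, 7 + 12) = (-40, 19); dropping signs (only squares matter) gives (40, 19); check 40² + 19² = 1600 + 361 = 1961 ✓.
Step 4: Order so x ≤ y and verify: 19² + 40² = 361 + 1600 = 1961 = n. ✓

n = 1961 = 19² + 40² (one valid representation with x ≤ y).


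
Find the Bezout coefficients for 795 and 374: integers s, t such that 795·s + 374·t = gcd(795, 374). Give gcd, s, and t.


Euclidean algorithm on (795, 374) — divide until remainder is 0:
  795 = 2 · 374 + 47
  374 = 7 · 47 + 45
  47 = 1 · 45 + 2
  45 = 22 · 2 + 1
  2 = 2 · 1 + 0
gcd(795, 374) = 1.
Track Bezout coefficients alongside the remainders: start with r₀ = 795 = a·1 + b·0 (s = 1, t = 0) and r₁ = 374 = a·0 + b·1 (s = 0, t = 1); each new remainder r_{k+1} = r_{k-1} − q_k·r_k inherits s_{k+1} = s_{k-1} − q_k·s_k, t_{k+1} = t_{k-1} − q_k·t_k, so r_k = a·s_k + b·t_k at every step:
  q = 2: r = 47, s = 1 − 2·0 = 1, t = 0 − 2·1 = -2  (check: 795·1 + 374·(-2) = 47)
  q = 7: r = 45, s = 0 − 7·1 = -7, t = 1 − 7·(-2) = 15  (check: 795·(-7) + 374·15 = 45)
  q = 1: r = 2, s = 1 − 1·(-7) = 8, t = -2 − 1·15 = -17  (check: 795·8 + 374·(-17) = 2)
  q = 22: r = 1, s = -7 − 22·8 = -183, t = 15 − 22·(-17) = 389  (check: 795·(-183) + 374·389 = 1)
The row with r = 1 (the gcd) gives the Bezout coefficients s = -183, t = 389.
Result: 795 · (-183) + 374 · (389) = 1.

gcd(795, 374) = 1; s = -183, t = 389 (check: 795·(-183) + 374·389 = 1).


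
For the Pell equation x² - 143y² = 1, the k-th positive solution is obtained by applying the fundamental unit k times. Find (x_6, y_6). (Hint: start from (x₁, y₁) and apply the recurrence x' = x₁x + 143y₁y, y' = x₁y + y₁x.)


Step 1: Find the fundamental solution (x₁, y₁) of x² - 143y² = 1.
  Expand √143 as a continued fraction. a₀ = ⌊√143⌋ = 11; iterate m_{k+1} = d_k·a_k − m_k, d_{k+1} = (143 − m_{k+1}²)/d_k, a_{k+1} = ⌊(a₀ + m_{k+1})/d_{k+1}⌋ (starting m₀ = 0, d₀ = 1), with convergents p_k = a_k·p_{k-1} + p_{k-2}, q_k = a_k·q_{k-1} + q_{k-2} (p₋₁ = 1, q₋₁ = 0):
  k = 0: a₀ = 11; p₀/q₀ = 11/1; p₀² − 143·q₀² = 121 − 143 = -22.
  k = 1: m = 11, d = 22, a = ⌊(11 + 11)/22⌋ = 1; p/q = (1·11 + 1)/(1·1 + 0) = 12/1; p² − 143·q² = 144 − 143 = 1.
  The first convergent with p² − 143·q² = 1 gives the fundamental solution (x₁, y₁) = (12, 1).
Step 2: Apply the recurrence (x_{n+1}, y_{n+1}) = (x₁x_n + 143y₁y_n, x₁y_n + y₁x_n) repeatedly.
  From (x_1, y_1) = (12, 1): x_2 = 12·12 + 143·1·1 = 287; y_2 = 12·1 + 1·12 = 24.
  From (x_2, y_2) = (287, 24): x_3 = 12·287 + 143·1·24 = 6876; y_3 = 12·24 + 1·287 = 575.
  From (x_3, y_3) = (6876, 575): x_4 = 12·6876 + 143·1·575 = 164737; y_4 = 12·575 + 1·6876 = 13776.
  From (x_4, y_4) = (164737, 13776): x_5 = 12·164737 + 143·1·13776 = 3946812; y_5 = 12·13776 + 1·164737 = 330049.
  From (x_5, y_5) = (3946812, 330049): x_6 = 12·3946812 + 143·1·330049 = 94558751; y_6 = 12·330049 + 1·3946812 = 7907400.
Step 3: Verify x_6² - 143·y_6² = 8941357390680001 - 8941357390680000 = 1 (should be 1). ✓

(x_1, y_1) = (12, 1); (x_6, y_6) = (94558751, 7907400).


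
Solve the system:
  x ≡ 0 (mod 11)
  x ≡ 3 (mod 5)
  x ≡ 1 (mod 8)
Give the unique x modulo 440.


Moduli 11, 5, 8 are pairwise coprime; by CRT there is a unique solution modulo M = 11 · 5 · 8 = 440.
Solve pairwise, accumulating the modulus:
  Start with x ≡ 0 (mod 11).
  Combine with x ≡ 3 (mod 5): since gcd(11, 5) = 1, we get a unique residue mod 55.
    Write x = 0 + 11·t and substitute into x ≡ 3 (mod 5): 11·t ≡ 3 − 0 = 3 (mod 5).
    Reduce coefficients mod 5: 1·t ≡ 3 (mod 5).
    So t ≡ 3 (mod 5).
    Then x = 0 + 11·3 = 33, valid modulo lcm(11, 5) = 55: x ≡ 33 (mod 55).
  Combine with x ≡ 1 (mod 8): since gcd(55, 8) = 1, we get a unique residue mod 440.
    Write x = 33 + 55·t and substitute into x ≡ 1 (mod 8): 55·t ≡ 1 − 33 = -32 (mod 8).
    Reduce coefficients mod 8: 7·t ≡ 0 (mod 8).
    The inverse of 7 mod 8 is 7 (since 7·7 = 49 = 6·8 + 1), so t ≡ 7·0 = 0 ≡ 0 (mod 8).
    Then x = 33 + 55·0 = 33, valid modulo lcm(55, 8) = 440: x ≡ 33 (mod 440).
Verify: 33 mod 11 = 0 ✓, 33 mod 5 = 3 ✓, 33 mod 8 = 1 ✓.

x ≡ 33 (mod 440).


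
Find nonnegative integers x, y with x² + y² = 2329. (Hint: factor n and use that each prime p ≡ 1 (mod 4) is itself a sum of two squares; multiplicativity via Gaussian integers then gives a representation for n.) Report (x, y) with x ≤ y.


Step 1: Factor n = 2329 = 17 · 137.
Step 2: Check the mod-4 condition on each prime factor: 17 ≡ 1 (mod 4), exponent 1; 137 ≡ 1 (mod 4), exponent 1.
All primes ≡ 3 (mod 4) appear to even exponent (or don't appear), so by the two-squares theorem n IS expressible as a sum of two squares.
Step 3: Build a representation. Here n = 17 · 137 is a product of primes ≡ 1 (mod 4). Each prime p ≡ 1 (mod 4) is itself a sum of two squares; find a² by testing p − a² for a perfect square:
  17: 17 − 1² = 16 = 4² ⇒ 17 = 1² + 4².
  137: 137 − 1² = 136, 137 − 2² = 133, 137 − 3² = 128, 137 − 4² = 121 = 11² ⇒ 137 = 4² + 11².
  Combine using the Brahmagupta–Fibonacci identity (a² + b²)(c² + d²) = (ac − bd)² + (ad + bc)² = (ac + bd)² + (ad − bc)²:
  17 · 137 = 2329: from (1² + 4²)(4² + 11²), take (1·4 − 4·11, 1·11 + 4·4) = (4 − 44, 11 + 16) = (-40, 27); dropping signs (only squares matter) gives (40, 27); check 40² + 27² = 1600 + 729 = 2329 ✓.
Step 4: Order so x ≤ y and verify: 27² + 40² = 729 + 1600 = 2329 = n. ✓

n = 2329 = 27² + 40² (one valid representation with x ≤ y).


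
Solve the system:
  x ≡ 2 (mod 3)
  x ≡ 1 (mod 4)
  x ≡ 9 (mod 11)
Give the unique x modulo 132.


Moduli 3, 4, 11 are pairwise coprime; by CRT there is a unique solution modulo M = 3 · 4 · 11 = 132.
Solve pairwise, accumulating the modulus:
  Start with x ≡ 2 (mod 3).
  Combine with x ≡ 1 (mod 4): since gcd(3, 4) = 1, we get a unique residue mod 12.
    Write x = 2 + 3·t and substitute into x ≡ 1 (mod 4): 3·t ≡ 1 − 2 = -1 (mod 4).
    Reduce coefficients mod 4: 3·t ≡ 3 (mod 4).
    The inverse of 3 mod 4 is 3 (since 3·3 = 9 = 2·4 + 1), so t ≡ 3·3 = 9 ≡ 1 (mod 4).
    Then x = 2 + 3·1 = 5, valid modulo lcm(3, 4) = 12: x ≡ 5 (mod 12).
  Combine with x ≡ 9 (mod 11): since gcd(12, 11) = 1, we get a unique residue mod 132.
    Write x = 5 + 12·t and substitute into x ≡ 9 (mod 11): 12·t ≡ 9 − 5 = 4 (mod 11).
    Reduce coefficients mod 11: 1·t ≡ 4 (mod 11).
    So t ≡ 4 (mod 11).
    Then x = 5 + 12·4 = 53, valid modulo lcm(12, 11) = 132: x ≡ 53 (mod 132).
Verify: 53 mod 3 = 2 ✓, 53 mod 4 = 1 ✓, 53 mod 11 = 9 ✓.

x ≡ 53 (mod 132).


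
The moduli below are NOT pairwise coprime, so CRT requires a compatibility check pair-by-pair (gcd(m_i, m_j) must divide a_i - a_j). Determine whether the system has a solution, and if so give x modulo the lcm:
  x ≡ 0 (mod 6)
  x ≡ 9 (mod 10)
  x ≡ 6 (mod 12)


Moduli 6, 10, 12 are not pairwise coprime, so CRT works modulo lcm(m_i) when all pairwise compatibility conditions hold.
Pairwise compatibility: gcd(m_i, m_j) must divide a_i - a_j for every pair.
Merge one congruence at a time:
  Start: x ≡ 0 (mod 6).
  Combine with x ≡ 9 (mod 10): gcd(6, 10) = 2, and 9 - 0 = 9 is NOT divisible by 2.
    ⇒ system is inconsistent (no integer solution).

No solution (the system is inconsistent).


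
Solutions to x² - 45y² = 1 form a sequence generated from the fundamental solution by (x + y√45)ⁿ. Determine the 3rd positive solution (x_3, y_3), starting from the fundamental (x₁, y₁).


Step 1: Find the fundamental solution (x₁, y₁) of x² - 45y² = 1.
  Expand √45 as a continued fraction. a₀ = ⌊√45⌋ = 6; iterate m_{k+1} = d_k·a_k − m_k, d_{k+1} = (45 − m_{k+1}²)/d_k, a_{k+1} = ⌊(a₀ + m_{k+1})/d_{k+1}⌋ (starting m₀ = 0, d₀ = 1), with convergents p_k = a_k·p_{k-1} + p_{k-2}, q_k = a_k·q_{k-1} + q_{k-2} (p₋₁ = 1, q₋₁ = 0):
  k = 0: a₀ = 6; p₀/q₀ = 6/1; p₀² − 45·q₀² = 36 − 45 = -9.
  k = 1: m = 6, d = 9, a = ⌊(6 + 6)/9⌋ = 1; p/q = (1·6 + 1)/(1·1 + 0) = 7/1; p² − 45·q² = 49 − 45 = 4.
  k = 2: m = 3, d = 4, a = ⌊(6 + 3)/4⌋ = 2; p/q = (2·7 + 6)/(2·1 + 1) = 20/3; p² − 45·q² = 400 − 405 = -5.
  k = 3: m = 5, d = 5, a = ⌊(6 + 5)/5⌋ = 2; p/q = (2·20 + 7)/(2·3 + 1) = 47/7; p² − 45·q² = 2209 − 2205 = 4.
  k = 4: m = 5, d = 4, a = ⌊(6 + 5)/4⌋ = 2; p/q = (2·47 + 20)/(2·7 + 3) = 114/17; p² − 45·q² = 12996 − 13005 = -9.
  k = 5: m = 3, d = 9, a = ⌊(6 + 3)/9⌋ = 1; p/q = (1·114 + 47)/(1·17 + 7) = 161/24; p² − 45·q² = 25921 − 25920 = 1.
  The first convergent with p² − 45·q² = 1 gives the fundamental solution (x₁, y₁) = (161, 24).
Step 2: Apply the recurrence (x_{n+1}, y_{n+1}) = (x₁x_n + 45y₁y_n, x₁y_n + y₁x_n) repeatedly.
  From (x_1, y_1) = (161, 24): x_2 = 161·161 + 45·24·24 = 51841; y_2 = 161·24 + 24·161 = 7728.
  From (x_2, y_2) = (51841, 7728): x_3 = 161·51841 + 45·24·7728 = 16692641; y_3 = 161·7728 + 24·51841 = 2488392.
Step 3: Verify x_3² - 45·y_3² = 278644263554881 - 278644263554880 = 1 (should be 1). ✓

(x_1, y_1) = (161, 24); (x_3, y_3) = (16692641, 2488392).


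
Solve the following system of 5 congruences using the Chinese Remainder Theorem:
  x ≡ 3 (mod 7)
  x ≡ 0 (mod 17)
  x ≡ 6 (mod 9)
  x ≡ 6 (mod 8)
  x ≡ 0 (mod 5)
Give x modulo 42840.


Product of moduli M = 7 · 17 · 9 · 8 · 5 = 42840.
Merge one congruence at a time:
  Start: x ≡ 3 (mod 7).
  Combine with x ≡ 0 (mod 17); new modulus lcm = 119.
    Write x = 3 + 7·t and substitute into x ≡ 0 (mod 17): 7·t ≡ 0 − 3 = -3 (mod 17).
    Reduce coefficients mod 17: 7·t ≡ 14 (mod 17).
    The inverse of 7 mod 17 is 5 (since 7·5 = 35 = 2·17 + 1), so t ≡ 5·14 = 70 ≡ 2 (mod 17).
    Then x = 3 + 7·2 = 17, valid modulo lcm(7, 17) = 119: x ≡ 17 (mod 119).
  Combine with x ≡ 6 (mod 9); new modulus lcm = 1071.
    Write x = 17 + 119·t and substitute into x ≡ 6 (mod 9): 119·t ≡ 6 − 17 = -11 (mod 9).
    Reduce coefficients mod 9: 2·t ≡ 7 (mod 9).
    The inverse of 2 mod 9 is 5 (since 2·5 = 10 = 1·9 + 1), so t ≡ 5·7 = 35 ≡ 8 (mod 9).
    Then x = 17 + 119·8 = 969, valid modulo lcm(119, 9) = 1071: x ≡ 969 (mod 1071).
  Combine with x ≡ 6 (mod 8); new modulus lcm = 8568.
    Write x = 969 + 1071·t and substitute into x ≡ 6 (mod 8): 1071·t ≡ 6 − 969 = -963 (mod 8).
    Reduce coefficients mod 8: 7·t ≡ 5 (mod 8).
    The inverse of 7 mod 8 is 7 (since 7·7 = 49 = 6·8 + 1), so t ≡ 7·5 = 35 ≡ 3 (mod 8).
    Then x = 969 + 1071·3 = 4182, valid modulo lcm(1071, 8) = 8568: x ≡ 4182 (mod 8568).
  Combine with x ≡ 0 (mod 5); new modulus lcm = 42840.
    Write x = 4182 + 8568·t and substitute into x ≡ 0 (mod 5): 8568·t ≡ 0 − 4182 = -4182 (mod 5).
    Reduce coefficients mod 5: 3·t ≡ 3 (mod 5).
    The inverse of 3 mod 5 is 2 (since 3·2 = 6 = 1·5 + 1), so t ≡ 2·3 = 6 ≡ 1 (mod 5).
    Then x = 4182 + 8568·1 = 12750, valid modulo lcm(8568, 5) = 42840: x ≡ 12750 (mod 42840).
Verify against each original: 12750 mod 7 = 3, 12750 mod 17 = 0, 12750 mod 9 = 6, 12750 mod 8 = 6, 12750 mod 5 = 0.

x ≡ 12750 (mod 42840).


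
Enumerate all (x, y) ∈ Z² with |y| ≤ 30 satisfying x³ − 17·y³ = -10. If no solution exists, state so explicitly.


The equation is x³ - 17y³ = -10. For fixed y, x³ = 17·y³ − 10, so a solution requires the RHS to be a perfect cube.
Strategy: iterate y from -30 to 30, compute RHS = 17·y³ − 10, and check whether it is a (positive or negative) perfect cube.
Check small values of y:
  y = 0: RHS = -10 is not a perfect cube.
  y = 1: RHS = 7 is not a perfect cube.
  y = -1: RHS = -27 = (-3)³ ⇒ x = -3 works.
  y = 2: RHS = 126 is not a perfect cube.
  y = -2: RHS = -146 is not a perfect cube.
  y = 3: RHS = 449 is not a perfect cube.
  y = -3: RHS = -469 is not a perfect cube.
Continuing the search up to |y| = 30 finds no further solutions beyond those listed.
Collected solutions: (-3, -1).

Solutions (with |y| ≤ 30): (-3, -1).


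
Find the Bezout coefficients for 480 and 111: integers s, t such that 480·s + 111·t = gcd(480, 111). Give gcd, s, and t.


Euclidean algorithm on (480, 111) — divide until remainder is 0:
  480 = 4 · 111 + 36
  111 = 3 · 36 + 3
  36 = 12 · 3 + 0
gcd(480, 111) = 3.
Track Bezout coefficients alongside the remainders: start with r₀ = 480 = a·1 + b·0 (s = 1, t = 0) and r₁ = 111 = a·0 + b·1 (s = 0, t = 1); each new remainder r_{k+1} = r_{k-1} − q_k·r_k inherits s_{k+1} = s_{k-1} − q_k·s_k, t_{k+1} = t_{k-1} − q_k·t_k, so r_k = a·s_k + b·t_k at every step:
  q = 4: r = 36, s = 1 − 4·0 = 1, t = 0 − 4·1 = -4  (check: 480·1 + 111·(-4) = 36)
  q = 3: r = 3, s = 0 − 3·1 = -3, t = 1 − 3·(-4) = 13  (check: 480·(-3) + 111·13 = 3)
The row with r = 3 (the gcd) gives the Bezout coefficients s = -3, t = 13.
Result: 480 · (-3) + 111 · (13) = 3.

gcd(480, 111) = 3; s = -3, t = 13 (check: 480·(-3) + 111·13 = 3).


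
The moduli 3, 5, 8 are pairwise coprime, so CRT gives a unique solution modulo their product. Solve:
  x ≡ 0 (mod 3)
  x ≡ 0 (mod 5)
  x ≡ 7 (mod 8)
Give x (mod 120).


Moduli 3, 5, 8 are pairwise coprime; by CRT there is a unique solution modulo M = 3 · 5 · 8 = 120.
Solve pairwise, accumulating the modulus:
  Start with x ≡ 0 (mod 3).
  Combine with x ≡ 0 (mod 5): since gcd(3, 5) = 1, we get a unique residue mod 15.
    Write x = 0 + 3·t and substitute into x ≡ 0 (mod 5): 3·t ≡ 0 − 0 = 0 (mod 5).
    The inverse of 3 mod 5 is 2 (since 3·2 = 6 = 1·5 + 1), so t ≡ 2·0 = 0 ≡ 0 (mod 5).
    Then x = 0 + 3·0 = 0, valid modulo lcm(3, 5) = 15: x ≡ 0 (mod 15).
  Combine with x ≡ 7 (mod 8): since gcd(15, 8) = 1, we get a unique residue mod 120.
    Write x = 0 + 15·t and substitute into x ≡ 7 (mod 8): 15·t ≡ 7 − 0 = 7 (mod 8).
    Reduce coefficients mod 8: 7·t ≡ 7 (mod 8).
    The inverse of 7 mod 8 is 7 (since 7·7 = 49 = 6·8 + 1), so t ≡ 7·7 = 49 ≡ 1 (mod 8).
    Then x = 0 + 15·1 = 15, valid modulo lcm(15, 8) = 120: x ≡ 15 (mod 120).
Verify: 15 mod 3 = 0 ✓, 15 mod 5 = 0 ✓, 15 mod 8 = 7 ✓.

x ≡ 15 (mod 120).


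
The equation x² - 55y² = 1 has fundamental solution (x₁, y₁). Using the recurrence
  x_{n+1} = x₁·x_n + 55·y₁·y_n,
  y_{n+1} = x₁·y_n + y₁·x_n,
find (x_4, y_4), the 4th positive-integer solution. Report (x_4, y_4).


Step 1: Find the fundamental solution (x₁, y₁) of x² - 55y² = 1.
  Expand √55 as a continued fraction. a₀ = ⌊√55⌋ = 7; iterate m_{k+1} = d_k·a_k − m_k, d_{k+1} = (55 − m_{k+1}²)/d_k, a_{k+1} = ⌊(a₀ + m_{k+1})/d_{k+1}⌋ (starting m₀ = 0, d₀ = 1), with convergents p_k = a_k·p_{k-1} + p_{k-2}, q_k = a_k·q_{k-1} + q_{k-2} (p₋₁ = 1, q₋₁ = 0):
  k = 0: a₀ = 7; p₀/q₀ = 7/1; p₀² − 55·q₀² = 49 − 55 = -6.
  k = 1: m = 7, d = 6, a = ⌊(7 + 7)/6⌋ = 2; p/q = (2·7 + 1)/(2·1 + 0) = 15/2; p² − 55·q² = 225 − 220 = 5.
  k = 2: m = 5, d = 5, a = ⌊(7 + 5)/5⌋ = 2; p/q = (2·15 + 7)/(2·2 + 1) = 37/5; p² − 55·q² = 1369 − 1375 = -6.
  k = 3: m = 5, d = 6, a = ⌊(7 + 5)/6⌋ = 2; p/q = (2·37 + 15)/(2·5 + 2) = 89/12; p² − 55·q² = 7921 − 7920 = 1.
  The first convergent with p² − 55·q² = 1 gives the fundamental solution (x₁, y₁) = (89, 12).
Step 2: Apply the recurrence (x_{n+1}, y_{n+1}) = (x₁x_n + 55y₁y_n, x₁y_n + y₁x_n) repeatedly.
  From (x_1, y_1) = (89, 12): x_2 = 89·89 + 55·12·12 = 15841; y_2 = 89·12 + 12·89 = 2136.
  From (x_2, y_2) = (15841, 2136): x_3 = 89·15841 + 55·12·2136 = 2819609; y_3 = 89·2136 + 12·15841 = 380196.
  From (x_3, y_3) = (2819609, 380196): x_4 = 89·2819609 + 55·12·380196 = 501874561; y_4 = 89·380196 + 12·2819609 = 67672752.
Step 3: Verify x_4² - 55·y_4² = 251878074978942721 - 251878074978942720 = 1 (should be 1). ✓

(x_1, y_1) = (89, 12); (x_4, y_4) = (501874561, 67672752).


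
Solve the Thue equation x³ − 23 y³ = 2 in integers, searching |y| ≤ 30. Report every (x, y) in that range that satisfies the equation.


The equation is x³ - 23y³ = 2. For fixed y, x³ = 23·y³ + 2, so a solution requires the RHS to be a perfect cube.
Strategy: iterate y from -30 to 30, compute RHS = 23·y³ + 2, and check whether it is a (positive or negative) perfect cube.
Check small values of y:
  y = 0: RHS = 2 is not a perfect cube.
  y = 1: RHS = 25 is not a perfect cube.
  y = -1: RHS = -21 is not a perfect cube.
  y = 2: RHS = 186 is not a perfect cube.
  y = -2: RHS = -182 is not a perfect cube.
  y = 3: RHS = 623 is not a perfect cube.
  y = -3: RHS = -619 is not a perfect cube.
Continuing the search up to |y| = 30 finds no solutions either.
No (x, y) in the scanned range satisfies the equation.

No integer solutions with |y| ≤ 30.


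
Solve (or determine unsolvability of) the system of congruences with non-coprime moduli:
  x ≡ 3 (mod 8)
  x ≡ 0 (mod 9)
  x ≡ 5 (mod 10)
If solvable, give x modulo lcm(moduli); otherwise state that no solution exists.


Moduli 8, 9, 10 are not pairwise coprime, so CRT works modulo lcm(m_i) when all pairwise compatibility conditions hold.
Pairwise compatibility: gcd(m_i, m_j) must divide a_i - a_j for every pair.
Merge one congruence at a time:
  Start: x ≡ 3 (mod 8).
  Combine with x ≡ 0 (mod 9): gcd(8, 9) = 1; 0 - 3 = -3, which IS divisible by 1, so compatible.
    Write x = 3 + 8·t and substitute into x ≡ 0 (mod 9): 8·t ≡ 0 − 3 = -3 (mod 9).
    Reduce coefficients mod 9: 8·t ≡ 6 (mod 9).
    The inverse of 8 mod 9 is 8 (since 8·8 = 64 = 7·9 + 1), so t ≡ 8·6 = 48 ≡ 3 (mod 9).
    Then x = 3 + 8·3 = 27, valid modulo lcm(8, 9) = 72: x ≡ 27 (mod 72).
  Combine with x ≡ 5 (mod 10): gcd(72, 10) = 2; 5 - 27 = -22, which IS divisible by 2, so compatible.
    Write x = 27 + 72·t and substitute into x ≡ 5 (mod 10): 72·t ≡ 5 − 27 = -22 (mod 10).
    Divide the congruence (and modulus) by g = 2: 36·t ≡ -11 (mod 5).
    Reduce coefficients mod 5: 1·t ≡ 4 (mod 5).
    So t ≡ 4 (mod 5).
    Then x = 27 + 72·4 = 315, valid modulo lcm(72, 10) = 360: x ≡ 315 (mod 360).
Verify: 315 mod 8 = 3, 315 mod 9 = 0, 315 mod 10 = 5.

x ≡ 315 (mod 360).


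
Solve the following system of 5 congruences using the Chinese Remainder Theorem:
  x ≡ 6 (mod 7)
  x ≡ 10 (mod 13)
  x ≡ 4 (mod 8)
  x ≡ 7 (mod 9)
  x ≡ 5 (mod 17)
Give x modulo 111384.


Product of moduli M = 7 · 13 · 8 · 9 · 17 = 111384.
Merge one congruence at a time:
  Start: x ≡ 6 (mod 7).
  Combine with x ≡ 10 (mod 13); new modulus lcm = 91.
    Write x = 6 + 7·t and substitute into x ≡ 10 (mod 13): 7·t ≡ 10 − 6 = 4 (mod 13).
    The inverse of 7 mod 13 is 2 (since 7·2 = 14 = 1·13 + 1), so t ≡ 2·4 = 8 ≡ 8 (mod 13).
    Then x = 6 + 7·8 = 62, valid modulo lcm(7, 13) = 91: x ≡ 62 (mod 91).
  Combine with x ≡ 4 (mod 8); new modulus lcm = 728.
    Write x = 62 + 91·t and substitute into x ≡ 4 (mod 8): 91·t ≡ 4 − 62 = -58 (mod 8).
    Reduce coefficients mod 8: 3·t ≡ 6 (mod 8).
    The inverse of 3 mod 8 is 3 (since 3·3 = 9 = 1·8 + 1), so t ≡ 3·6 = 18 ≡ 2 (mod 8).
    Then x = 62 + 91·2 = 244, valid modulo lcm(91, 8) = 728: x ≡ 244 (mod 728).
  Combine with x ≡ 7 (mod 9); new modulus lcm = 6552.
    Write x = 244 + 728·t and substitute into x ≡ 7 (mod 9): 728·t ≡ 7 − 244 = -237 (mod 9).
    Reduce coefficients mod 9: 8·t ≡ 6 (mod 9).
    The inverse of 8 mod 9 is 8 (since 8·8 = 64 = 7·9 + 1), so t ≡ 8·6 = 48 ≡ 3 (mod 9).
    Then x = 244 + 728·3 = 2428, valid modulo lcm(728, 9) = 6552: x ≡ 2428 (mod 6552).
  Combine with x ≡ 5 (mod 17); new modulus lcm = 111384.
    Write x = 2428 + 6552·t and substitute into x ≡ 5 (mod 17): 6552·t ≡ 5 − 2428 = -2423 (mod 17).
    Reduce coefficients mod 17: 7·t ≡ 8 (mod 17).
    The inverse of 7 mod 17 is 5 (since 7·5 = 35 = 2·17 + 1), so t ≡ 5·8 = 40 ≡ 6 (mod 17).
    Then x = 2428 + 6552·6 = 41740, valid modulo lcm(6552, 17) = 111384: x ≡ 41740 (mod 111384).
Verify against each original: 41740 mod 7 = 6, 41740 mod 13 = 10, 41740 mod 8 = 4, 41740 mod 9 = 7, 41740 mod 17 = 5.

x ≡ 41740 (mod 111384).


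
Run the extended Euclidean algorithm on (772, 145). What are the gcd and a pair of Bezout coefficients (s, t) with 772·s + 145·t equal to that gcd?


Euclidean algorithm on (772, 145) — divide until remainder is 0:
  772 = 5 · 145 + 47
  145 = 3 · 47 + 4
  47 = 11 · 4 + 3
  4 = 1 · 3 + 1
  3 = 3 · 1 + 0
gcd(772, 145) = 1.
Track Bezout coefficients alongside the remainders: start with r₀ = 772 = a·1 + b·0 (s = 1, t = 0) and r₁ = 145 = a·0 + b·1 (s = 0, t = 1); each new remainder r_{k+1} = r_{k-1} − q_k·r_k inherits s_{k+1} = s_{k-1} − q_k·s_k, t_{k+1} = t_{k-1} − q_k·t_k, so r_k = a·s_k + b·t_k at every step:
  q = 5: r = 47, s = 1 − 5·0 = 1, t = 0 − 5·1 = -5  (check: 772·1 + 145·(-5) = 47)
  q = 3: r = 4, s = 0 − 3·1 = -3, t = 1 − 3·(-5) = 16  (check: 772·(-3) + 145·16 = 4)
  q = 11: r = 3, s = 1 − 11·(-3) = 34, t = -5 − 11·16 = -181  (check: 772·34 + 145·(-181) = 3)
  q = 1: r = 1, s = -3 − 1·34 = -37, t = 16 − 1·(-181) = 197  (check: 772·(-37) + 145·197 = 1)
The row with r = 1 (the gcd) gives the Bezout coefficients s = -37, t = 197.
Result: 772 · (-37) + 145 · (197) = 1.

gcd(772, 145) = 1; s = -37, t = 197 (check: 772·(-37) + 145·197 = 1).


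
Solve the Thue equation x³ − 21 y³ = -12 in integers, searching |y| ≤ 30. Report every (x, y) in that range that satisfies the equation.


The equation is x³ - 21y³ = -12. For fixed y, x³ = 21·y³ − 12, so a solution requires the RHS to be a perfect cube.
Strategy: iterate y from -30 to 30, compute RHS = 21·y³ − 12, and check whether it is a (positive or negative) perfect cube.
Check small values of y:
  y = 0: RHS = -12 is not a perfect cube.
  y = 1: RHS = 9 is not a perfect cube.
  y = -1: RHS = -33 is not a perfect cube.
  y = 2: RHS = 156 is not a perfect cube.
  y = -2: RHS = -180 is not a perfect cube.
  y = 3: RHS = 555 is not a perfect cube.
  y = -3: RHS = -579 is not a perfect cube.
Continuing the search up to |y| = 30 finds no solutions either.
No (x, y) in the scanned range satisfies the equation.

No integer solutions with |y| ≤ 30.


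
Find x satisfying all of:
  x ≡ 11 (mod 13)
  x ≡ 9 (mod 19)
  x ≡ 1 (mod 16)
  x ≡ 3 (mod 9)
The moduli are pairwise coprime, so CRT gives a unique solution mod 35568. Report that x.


Product of moduli M = 13 · 19 · 16 · 9 = 35568.
Merge one congruence at a time:
  Start: x ≡ 11 (mod 13).
  Combine with x ≡ 9 (mod 19); new modulus lcm = 247.
    Write x = 11 + 13·t and substitute into x ≡ 9 (mod 19): 13·t ≡ 9 − 11 = -2 (mod 19).
    Reduce coefficients mod 19: 13·t ≡ 17 (mod 19).
    The inverse of 13 mod 19 is 3 (since 13·3 = 39 = 2·19 + 1), so t ≡ 3·17 = 51 ≡ 13 (mod 19).
    Then x = 11 + 13·13 = 180, valid modulo lcm(13, 19) = 247: x ≡ 180 (mod 247).
  Combine with x ≡ 1 (mod 16); new modulus lcm = 3952.
    Write x = 180 + 247·t and substitute into x ≡ 1 (mod 16): 247·t ≡ 1 − 180 = -179 (mod 16).
    Reduce coefficients mod 16: 7·t ≡ 13 (mod 16).
    The inverse of 7 mod 16 is 7 (since 7·7 = 49 = 3·16 + 1), so t ≡ 7·13 = 91 ≡ 11 (mod 16).
    Then x = 180 + 247·11 = 2897, valid modulo lcm(247, 16) = 3952: x ≡ 2897 (mod 3952).
  Combine with x ≡ 3 (mod 9); new modulus lcm = 35568.
    Write x = 2897 + 3952·t and substitute into x ≡ 3 (mod 9): 3952·t ≡ 3 − 2897 = -2894 (mod 9).
    Reduce coefficients mod 9: 1·t ≡ 4 (mod 9).
    So t ≡ 4 (mod 9).
    Then x = 2897 + 3952·4 = 18705, valid modulo lcm(3952, 9) = 35568: x ≡ 18705 (mod 35568).
Verify against each original: 18705 mod 13 = 11, 18705 mod 19 = 9, 18705 mod 16 = 1, 18705 mod 9 = 3.

x ≡ 18705 (mod 35568).


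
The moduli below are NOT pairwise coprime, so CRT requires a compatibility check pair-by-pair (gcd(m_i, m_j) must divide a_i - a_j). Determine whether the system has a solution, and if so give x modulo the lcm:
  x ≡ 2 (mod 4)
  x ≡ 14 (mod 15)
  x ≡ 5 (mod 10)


Moduli 4, 15, 10 are not pairwise coprime, so CRT works modulo lcm(m_i) when all pairwise compatibility conditions hold.
Pairwise compatibility: gcd(m_i, m_j) must divide a_i - a_j for every pair.
Merge one congruence at a time:
  Start: x ≡ 2 (mod 4).
  Combine with x ≡ 14 (mod 15): gcd(4, 15) = 1; 14 - 2 = 12, which IS divisible by 1, so compatible.
    Write x = 2 + 4·t and substitute into x ≡ 14 (mod 15): 4·t ≡ 14 − 2 = 12 (mod 15).
    The inverse of 4 mod 15 is 4 (since 4·4 = 16 = 1·15 + 1), so t ≡ 4·12 = 48 ≡ 3 (mod 15).
    Then x = 2 + 4·3 = 14, valid modulo lcm(4, 15) = 60: x ≡ 14 (mod 60).
  Combine with x ≡ 5 (mod 10): gcd(60, 10) = 10, and 5 - 14 = -9 is NOT divisible by 10.
    ⇒ system is inconsistent (no integer solution).

No solution (the system is inconsistent).


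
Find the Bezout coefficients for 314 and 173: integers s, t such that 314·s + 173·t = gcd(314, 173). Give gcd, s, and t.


Euclidean algorithm on (314, 173) — divide until remainder is 0:
  314 = 1 · 173 + 141
  173 = 1 · 141 + 32
  141 = 4 · 32 + 13
  32 = 2 · 13 + 6
  13 = 2 · 6 + 1
  6 = 6 · 1 + 0
gcd(314, 173) = 1.
Track Bezout coefficients alongside the remainders: start with r₀ = 314 = a·1 + b·0 (s = 1, t = 0) and r₁ = 173 = a·0 + b·1 (s = 0, t = 1); each new remainder r_{k+1} = r_{k-1} − q_k·r_k inherits s_{k+1} = s_{k-1} − q_k·s_k, t_{k+1} = t_{k-1} − q_k·t_k, so r_k = a·s_k + b·t_k at every step:
  q = 1: r = 141, s = 1 − 1·0 = 1, t = 0 − 1·1 = -1  (check: 314·1 + 173·(-1) = 141)
  q = 1: r = 32, s = 0 − 1·1 = -1, t = 1 − 1·(-1) = 2  (check: 314·(-1) + 173·2 = 32)
  q = 4: r = 13, s = 1 − 4·(-1) = 5, t = -1 − 4·2 = -9  (check: 314·5 + 173·(-9) = 13)
  q = 2: r = 6, s = -1 − 2·5 = -11, t = 2 − 2·(-9) = 20  (check: 314·(-11) + 173·20 = 6)
  q = 2: r = 1, s = 5 − 2·(-11) = 27, t = -9 − 2·20 = -49  (check: 314·27 + 173·(-49) = 1)
The row with r = 1 (the gcd) gives the Bezout coefficients s = 27, t = -49.
Result: 314 · (27) + 173 · (-49) = 1.

gcd(314, 173) = 1; s = 27, t = -49 (check: 314·27 + 173·(-49) = 1).


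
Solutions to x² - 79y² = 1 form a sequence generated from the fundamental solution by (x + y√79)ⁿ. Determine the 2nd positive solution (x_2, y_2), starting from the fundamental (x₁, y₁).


Step 1: Find the fundamental solution (x₁, y₁) of x² - 79y² = 1.
  Expand √79 as a continued fraction. a₀ = ⌊√79⌋ = 8; iterate m_{k+1} = d_k·a_k − m_k, d_{k+1} = (79 − m_{k+1}²)/d_k, a_{k+1} = ⌊(a₀ + m_{k+1})/d_{k+1}⌋ (starting m₀ = 0, d₀ = 1), with convergents p_k = a_k·p_{k-1} + p_{k-2}, q_k = a_k·q_{k-1} + q_{k-2} (p₋₁ = 1, q₋₁ = 0):
  k = 0: a₀ = 8; p₀/q₀ = 8/1; p₀² − 79·q₀² = 64 − 79 = -15.
  k = 1: m = 8, d = 15, a = ⌊(8 + 8)/15⌋ = 1; p/q = (1·8 + 1)/(1·1 + 0) = 9/1; p² − 79·q² = 81 − 79 = 2.
  k = 2: m = 7, d = 2, a = ⌊(8 + 7)/2⌋ = 7; p/q = (7·9 + 8)/(7·1 + 1) = 71/8; p² − 79·q² = 5041 − 5056 = -15.
  k = 3: m = 7, d = 15, a = ⌊(8 + 7)/15⌋ = 1; p/q = (1·71 + 9)/(1·8 + 1) = 80/9; p² − 79·q² = 6400 − 6399 = 1.
  The first convergent with p² − 79·q² = 1 gives the fundamental solution (x₁, y₁) = (80, 9).
Step 2: Apply the recurrence (x_{n+1}, y_{n+1}) = (x₁x_n + 79y₁y_n, x₁y_n + y₁x_n) repeatedly.
  From (x_1, y_1) = (80, 9): x_2 = 80·80 + 79·9·9 = 12799; y_2 = 80·9 + 9·80 = 1440.
Step 3: Verify x_2² - 79·y_2² = 163814401 - 163814400 = 1 (should be 1). ✓

(x_1, y_1) = (80, 9); (x_2, y_2) = (12799, 1440).


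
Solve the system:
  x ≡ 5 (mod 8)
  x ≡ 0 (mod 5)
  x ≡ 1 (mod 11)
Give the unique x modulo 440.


Moduli 8, 5, 11 are pairwise coprime; by CRT there is a unique solution modulo M = 8 · 5 · 11 = 440.
Solve pairwise, accumulating the modulus:
  Start with x ≡ 5 (mod 8).
  Combine with x ≡ 0 (mod 5): since gcd(8, 5) = 1, we get a unique residue mod 40.
    Write x = 5 + 8·t and substitute into x ≡ 0 (mod 5): 8·t ≡ 0 − 5 = -5 (mod 5).
    Reduce coefficients mod 5: 3·t ≡ 0 (mod 5).
    The inverse of 3 mod 5 is 2 (since 3·2 = 6 = 1·5 + 1), so t ≡ 2·0 = 0 ≡ 0 (mod 5).
    Then x = 5 + 8·0 = 5, valid modulo lcm(8, 5) = 40: x ≡ 5 (mod 40).
  Combine with x ≡ 1 (mod 11): since gcd(40, 11) = 1, we get a unique residue mod 440.
    Write x = 5 + 40·t and substitute into x ≡ 1 (mod 11): 40·t ≡ 1 − 5 = -4 (mod 11).
    Reduce coefficients mod 11: 7·t ≡ 7 (mod 11).
    The inverse of 7 mod 11 is 8 (since 7·8 = 56 = 5·11 + 1), so t ≡ 8·7 = 56 ≡ 1 (mod 11).
    Then x = 5 + 40·1 = 45, valid modulo lcm(40, 11) = 440: x ≡ 45 (mod 440).
Verify: 45 mod 8 = 5 ✓, 45 mod 5 = 0 ✓, 45 mod 11 = 1 ✓.

x ≡ 45 (mod 440).


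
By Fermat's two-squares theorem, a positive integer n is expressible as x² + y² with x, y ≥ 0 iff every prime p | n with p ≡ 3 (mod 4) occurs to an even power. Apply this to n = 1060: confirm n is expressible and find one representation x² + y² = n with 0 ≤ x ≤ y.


Step 1: Factor n = 1060 = 2^2 · 5 · 53.
Step 2: Check the mod-4 condition on each prime factor: 2 = 2 (special); 5 ≡ 1 (mod 4), exponent 1; 53 ≡ 1 (mod 4), exponent 1.
All primes ≡ 3 (mod 4) appear to even exponent (or don't appear), so by the two-squares theorem n IS expressible as a sum of two squares.
Step 3: Build a representation. Group n = k² · m with k = 2 and m = 5 · 53 = 265 (a product of primes ≡ 1 (mod 4)); a representation of m scales to one of n via (k·x)² + (k·y)² = k²(x² + y²). Each prime p ≡ 1 (mod 4) is itself a sum of two squares; find a² by testing p − a² for a perfect square:
  5: 5 − 1² = 4 = 2² ⇒ 5 = 1² + 2².
  53: 53 − 1² = 52, 53 − 2² = 49 = 7² ⇒ 53 = 2² + 7².
  Combine using the Brahmagupta–Fibonacci identity (a² + b²)(c² + d²) = (ac − bd)² + (ad + bc)² = (ac + bd)² + (ad − bc)²:
  5 · 53 = 265: from (1² + 2²)(2² + 7²), take (1·2 − 2·7, 1·7 + 2·2) = (2 − 14, 7 + 4) = (-12, 11); dropping signs (only squares matter) gives (12, 11); check 12² + 11² = 144 + 121 = 265 ✓.
  Scale by k = 2: (2·12, 2·11) = (24, 22).
Step 4: Order so x ≤ y and verify: 22² + 24² = 484 + 576 = 1060 = n. ✓

n = 1060 = 22² + 24² (one valid representation with x ≤ y).


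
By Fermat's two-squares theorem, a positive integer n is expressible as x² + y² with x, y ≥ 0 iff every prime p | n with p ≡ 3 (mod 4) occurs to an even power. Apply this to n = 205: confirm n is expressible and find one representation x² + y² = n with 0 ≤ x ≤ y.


Step 1: Factor n = 205 = 5 · 41.
Step 2: Check the mod-4 condition on each prime factor: 5 ≡ 1 (mod 4), exponent 1; 41 ≡ 1 (mod 4), exponent 1.
All primes ≡ 3 (mod 4) appear to even exponent (or don't appear), so by the two-squares theorem n IS expressible as a sum of two squares.
Step 3: Build a representation. Here n = 5 · 41 is a product of primes ≡ 1 (mod 4). Each prime p ≡ 1 (mod 4) is itself a sum of two squares; find a² by testing p − a² for a perfect square:
  5: 5 − 1² = 4 = 2² ⇒ 5 = 1² + 2².
  41: 41 − 1² = 40, 41 − 2² = 37, 41 − 3² = 32, 41 − 4² = 25 = 5² ⇒ 41 = 4² + 5².
  Combine using the Brahmagupta–Fibonacci identity (a² + b²)(c² + d²) = (ac − bd)² + (ad + bc)² = (ac + bd)² + (ad − bc)²:
  5 · 41 = 205: from (1² + 2²)(4² + 5²), take (1·4 − 2·5, 1·5 + 2·4) = (4 − 10, 5 + 8) = (-6, 13); dropping signs (only squares matter) gives (6, 13); check 6² + 13² = 36 + 169 = 205 ✓.
Step 4: Order so x ≤ y and verify: 6² + 13² = 36 + 169 = 205 = n. ✓

n = 205 = 6² + 13² (one valid representation with x ≤ y).


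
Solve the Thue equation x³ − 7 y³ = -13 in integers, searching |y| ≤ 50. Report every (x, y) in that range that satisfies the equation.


The equation is x³ - 7y³ = -13. For fixed y, x³ = 7·y³ − 13, so a solution requires the RHS to be a perfect cube.
Strategy: iterate y from -50 to 50, compute RHS = 7·y³ − 13, and check whether it is a (positive or negative) perfect cube.
Check small values of y:
  y = 0: RHS = -13 is not a perfect cube.
  y = 1: RHS = -6 is not a perfect cube.
  y = -1: RHS = -20 is not a perfect cube.
  y = 2: RHS = 43 is not a perfect cube.
  y = -2: RHS = -69 is not a perfect cube.
  y = 3: RHS = 176 is not a perfect cube.
  y = -3: RHS = -202 is not a perfect cube.
Continuing the search up to |y| = 50 finds no solutions either.
No (x, y) in the scanned range satisfies the equation.

No integer solutions with |y| ≤ 50.


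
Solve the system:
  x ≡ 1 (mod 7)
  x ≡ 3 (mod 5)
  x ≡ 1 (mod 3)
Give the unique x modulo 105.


Moduli 7, 5, 3 are pairwise coprime; by CRT there is a unique solution modulo M = 7 · 5 · 3 = 105.
Solve pairwise, accumulating the modulus:
  Start with x ≡ 1 (mod 7).
  Combine with x ≡ 3 (mod 5): since gcd(7, 5) = 1, we get a unique residue mod 35.
    Write x = 1 + 7·t and substitute into x ≡ 3 (mod 5): 7·t ≡ 3 − 1 = 2 (mod 5).
    Reduce coefficients mod 5: 2·t ≡ 2 (mod 5).
    The inverse of 2 mod 5 is 3 (since 2·3 = 6 = 1·5 + 1), so t ≡ 3·2 = 6 ≡ 1 (mod 5).
    Then x = 1 + 7·1 = 8, valid modulo lcm(7, 5) = 35: x ≡ 8 (mod 35).
  Combine with x ≡ 1 (mod 3): since gcd(35, 3) = 1, we get a unique residue mod 105.
    Write x = 8 + 35·t and substitute into x ≡ 1 (mod 3): 35·t ≡ 1 − 8 = -7 (mod 3).
    Reduce coefficients mod 3: 2·t ≡ 2 (mod 3).
    The inverse of 2 mod 3 is 2 (since 2·2 = 4 = 1·3 + 1), so t ≡ 2·2 = 4 ≡ 1 (mod 3).
    Then x = 8 + 35·1 = 43, valid modulo lcm(35, 3) = 105: x ≡ 43 (mod 105).
Verify: 43 mod 7 = 1 ✓, 43 mod 5 = 3 ✓, 43 mod 3 = 1 ✓.

x ≡ 43 (mod 105).
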